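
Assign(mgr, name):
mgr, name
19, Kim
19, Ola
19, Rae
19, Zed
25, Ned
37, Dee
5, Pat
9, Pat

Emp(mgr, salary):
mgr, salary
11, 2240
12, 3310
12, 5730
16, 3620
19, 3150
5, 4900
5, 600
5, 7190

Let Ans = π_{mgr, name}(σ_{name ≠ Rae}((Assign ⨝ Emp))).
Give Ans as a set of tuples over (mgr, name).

Assign ⋈ Emp (natural join on mgr): {(19, Kim, 3150), (19, Ola, 3150), (19, Rae, 3150), (19, Zed, 3150), (5, Pat, 4900), (5, Pat, 600), (5, Pat, 7190)}
Apply σ_{name ≠ Rae}; surviving tuples: {(19, Kim, 3150), (19, Ola, 3150), (19, Zed, 3150), (5, Pat, 4900), (5, Pat, 600), (5, Pat, 7190)}
π[mgr, name]: project onto (mgr, name) (2 duplicate(s) eliminated) → {(19, Kim), (19, Ola), (19, Zed), (5, Pat)}

{(19, Kim), (19, Ola), (19, Zed), (5, Pat)}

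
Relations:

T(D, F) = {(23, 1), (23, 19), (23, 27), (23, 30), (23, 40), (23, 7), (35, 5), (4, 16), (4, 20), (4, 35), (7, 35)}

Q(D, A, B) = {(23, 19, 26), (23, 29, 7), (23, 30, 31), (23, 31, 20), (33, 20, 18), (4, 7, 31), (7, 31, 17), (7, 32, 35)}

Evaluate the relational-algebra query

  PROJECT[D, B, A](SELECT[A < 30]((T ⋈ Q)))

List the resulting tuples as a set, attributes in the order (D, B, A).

{(23, 26, 19), (23, 7, 29), (4, 31, 7)}

Joining T and Q on D yields {(23, 1, 19, 26), (23, 1, 29, 7), (23, 1, 30, 31), (23, 1, 31, 20), (23, 19, 19, 26), (23, 19, 29, 7), (23, 19, 30, 31), (23, 19, 31, 20), (23, 27, 19, 26), (23, 27, 29, 7), (23, 27, 30, 31), (23, 27, 31, 20), (23, 30, 19, 26), (23, 30, 29, 7), (23, 30, 30, 31), (23, 30, 31, 20), (23, 40, 19, 26), (23, 40, 29, 7), (23, 40, 30, 31), (23, 40, 31, 20), (23, 7, 19, 26), (23, 7, 29, 7), (23, 7, 30, 31), (23, 7, 31, 20), (4, 16, 7, 31), (4, 20, 7, 31), (4, 35, 7, 31), (7, 35, 31, 17), (7, 35, 32, 35)}.
Filtering on A < 30 leaves {(23, 1, 19, 26), (23, 1, 29, 7), (23, 19, 19, 26), (23, 19, 29, 7), (23, 27, 19, 26), (23, 27, 29, 7), (23, 30, 19, 26), (23, 30, 29, 7), (23, 40, 19, 26), (23, 40, 29, 7), (23, 7, 19, 26), (23, 7, 29, 7), (4, 16, 7, 31), (4, 20, 7, 31), (4, 35, 7, 31)}.
Keep only column(s) D, B, A (12 duplicate(s) eliminated): {(23, 26, 19), (23, 7, 29), (4, 31, 7)}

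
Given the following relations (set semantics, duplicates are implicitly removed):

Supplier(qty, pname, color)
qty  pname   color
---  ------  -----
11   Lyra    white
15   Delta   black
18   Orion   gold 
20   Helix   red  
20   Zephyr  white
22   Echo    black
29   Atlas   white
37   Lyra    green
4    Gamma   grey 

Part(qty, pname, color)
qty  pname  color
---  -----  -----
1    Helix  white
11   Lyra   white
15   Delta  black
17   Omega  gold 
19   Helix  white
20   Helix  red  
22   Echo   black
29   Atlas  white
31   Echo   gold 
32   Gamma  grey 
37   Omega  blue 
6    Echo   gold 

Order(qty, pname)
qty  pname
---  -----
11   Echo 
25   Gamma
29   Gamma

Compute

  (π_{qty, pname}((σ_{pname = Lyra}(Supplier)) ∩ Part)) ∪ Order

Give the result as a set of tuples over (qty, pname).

Apply σ_{pname = Lyra}; surviving tuples: {(11, Lyra, white), (37, Lyra, green)}
Taking the intersection: {(11, Lyra, white)}
π[qty, pname]: project onto (qty, pname) → {(11, Lyra)}
Taking the union: {(11, Echo), (11, Lyra), (25, Gamma), (29, Gamma)}

{(11, Echo), (11, Lyra), (25, Gamma), (29, Gamma)}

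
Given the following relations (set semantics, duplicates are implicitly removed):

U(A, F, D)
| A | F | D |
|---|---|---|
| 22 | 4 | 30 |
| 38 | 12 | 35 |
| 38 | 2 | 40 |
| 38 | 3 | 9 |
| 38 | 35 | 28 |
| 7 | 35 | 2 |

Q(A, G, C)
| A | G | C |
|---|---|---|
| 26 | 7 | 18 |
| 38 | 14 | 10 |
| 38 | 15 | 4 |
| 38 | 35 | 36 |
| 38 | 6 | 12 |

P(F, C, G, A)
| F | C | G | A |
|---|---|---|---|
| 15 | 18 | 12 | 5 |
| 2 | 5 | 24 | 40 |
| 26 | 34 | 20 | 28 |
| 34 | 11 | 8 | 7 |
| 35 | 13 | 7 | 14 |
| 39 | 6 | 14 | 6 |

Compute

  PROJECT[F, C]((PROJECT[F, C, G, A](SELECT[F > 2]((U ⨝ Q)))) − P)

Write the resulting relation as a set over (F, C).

Natural join on A: {(38, 12, 35, 14, 10), (38, 12, 35, 15, 4), (38, 12, 35, 35, 36), (38, 12, 35, 6, 12), (38, 2, 40, 14, 10), (38, 2, 40, 15, 4), (38, 2, 40, 35, 36), (38, 2, 40, 6, 12), (38, 3, 9, 14, 10), (38, 3, 9, 15, 4), (38, 3, 9, 35, 36), (38, 3, 9, 6, 12), (38, 35, 28, 14, 10), (38, 35, 28, 15, 4), (38, 35, 28, 35, 36), (38, 35, 28, 6, 12)}
Filtering on F > 2 leaves {(38, 12, 35, 14, 10), (38, 12, 35, 15, 4), (38, 12, 35, 35, 36), (38, 12, 35, 6, 12), (38, 3, 9, 14, 10), (38, 3, 9, 15, 4), (38, 3, 9, 35, 36), (38, 3, 9, 6, 12), (38, 35, 28, 14, 10), (38, 35, 28, 15, 4), (38, 35, 28, 35, 36), (38, 35, 28, 6, 12)}.
π[F, C, G, A]: project onto (F, C, G, A) → {(12, 10, 14, 38), (12, 12, 6, 38), (12, 36, 35, 38), (12, 4, 15, 38), (3, 10, 14, 38), (3, 12, 6, 38), (3, 36, 35, 38), (3, 4, 15, 38), (35, 10, 14, 38), (35, 12, 6, 38), (35, 36, 35, 38), (35, 4, 15, 38)}
Taking the difference: {(12, 10, 14, 38), (12, 12, 6, 38), (12, 36, 35, 38), (12, 4, 15, 38), (3, 10, 14, 38), (3, 12, 6, 38), (3, 36, 35, 38), (3, 4, 15, 38), (35, 10, 14, 38), (35, 12, 6, 38), (35, 36, 35, 38), (35, 4, 15, 38)}
π[F, C]: project onto (F, C) → {(12, 10), (12, 12), (12, 36), (12, 4), (3, 10), (3, 12), (3, 36), (3, 4), (35, 10), (35, 12), (35, 36), (35, 4)}

{(12, 10), (12, 12), (12, 36), (12, 4), (3, 10), (3, 12), (3, 36), (3, 4), (35, 10), (35, 12), (35, 36), (35, 4)}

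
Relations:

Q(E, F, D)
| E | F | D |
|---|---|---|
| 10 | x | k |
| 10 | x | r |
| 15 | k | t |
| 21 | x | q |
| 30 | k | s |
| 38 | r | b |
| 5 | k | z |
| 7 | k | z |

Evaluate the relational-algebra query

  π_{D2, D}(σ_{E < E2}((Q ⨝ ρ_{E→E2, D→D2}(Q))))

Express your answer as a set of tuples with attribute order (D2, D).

{(q, k), (q, r), (s, t), (s, z), (t, z), (z, z)}

ρ[E→E2, D→D2]: schema becomes (E2, F, D2); tuples unchanged.
Natural join on F: {(10, x, k, 10, k), (10, x, k, 10, r), (10, x, k, 21, q), (10, x, r, 10, k), (10, x, r, 10, r), (10, x, r, 21, q), (15, k, t, 15, t), (15, k, t, 30, s), (15, k, t, 5, z), (15, k, t, 7, z), (21, x, q, 10, k), (21, x, q, 10, r), (21, x, q, 21, q), (30, k, s, 15, t), (30, k, s, 30, s), (30, k, s, 5, z), (30, k, s, 7, z), (38, r, b, 38, b), (5, k, z, 15, t), (5, k, z, 30, s), (5, k, z, 5, z), (5, k, z, 7, z), (7, k, z, 15, t), (7, k, z, 30, s), (7, k, z, 5, z), (7, k, z, 7, z)}
σ[E < E2]: keep tuples satisfying E < E2 → {(10, x, k, 21, q), (10, x, r, 21, q), (15, k, t, 30, s), (5, k, z, 15, t), (5, k, z, 30, s), (5, k, z, 7, z), (7, k, z, 15, t), (7, k, z, 30, s)}
π[D2, D]: project onto (D2, D) (2 duplicate(s) eliminated) → {(q, k), (q, r), (s, t), (s, z), (t, z), (z, z)}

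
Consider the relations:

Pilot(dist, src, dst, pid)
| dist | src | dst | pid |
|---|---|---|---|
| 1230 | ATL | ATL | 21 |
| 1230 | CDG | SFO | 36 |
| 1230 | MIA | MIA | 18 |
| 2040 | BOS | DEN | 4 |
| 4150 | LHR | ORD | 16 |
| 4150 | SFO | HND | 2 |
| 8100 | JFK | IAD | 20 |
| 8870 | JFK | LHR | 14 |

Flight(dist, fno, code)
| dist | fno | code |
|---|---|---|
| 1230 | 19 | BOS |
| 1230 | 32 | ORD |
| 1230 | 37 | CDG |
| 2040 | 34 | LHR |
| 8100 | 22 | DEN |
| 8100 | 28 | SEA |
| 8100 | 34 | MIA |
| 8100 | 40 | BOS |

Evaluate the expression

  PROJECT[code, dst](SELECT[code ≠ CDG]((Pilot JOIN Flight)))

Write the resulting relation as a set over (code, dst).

{(BOS, ATL), (BOS, IAD), (BOS, MIA), (BOS, SFO), (DEN, IAD), (LHR, DEN), (MIA, IAD), (ORD, ATL), (ORD, MIA), (ORD, SFO), (SEA, IAD)}

Natural join on dist: {(1230, ATL, ATL, 21, 19, BOS), (1230, ATL, ATL, 21, 32, ORD), (1230, ATL, ATL, 21, 37, CDG), (1230, CDG, SFO, 36, 19, BOS), (1230, CDG, SFO, 36, 32, ORD), (1230, CDG, SFO, 36, 37, CDG), (1230, MIA, MIA, 18, 19, BOS), (1230, MIA, MIA, 18, 32, ORD), (1230, MIA, MIA, 18, 37, CDG), (2040, BOS, DEN, 4, 34, LHR), (8100, JFK, IAD, 20, 22, DEN), (8100, JFK, IAD, 20, 28, SEA), (8100, JFK, IAD, 20, 34, MIA), (8100, JFK, IAD, 20, 40, BOS)}
Apply σ_{code ≠ CDG}; surviving tuples: {(1230, ATL, ATL, 21, 19, BOS), (1230, ATL, ATL, 21, 32, ORD), (1230, CDG, SFO, 36, 19, BOS), (1230, CDG, SFO, 36, 32, ORD), (1230, MIA, MIA, 18, 19, BOS), (1230, MIA, MIA, 18, 32, ORD), (2040, BOS, DEN, 4, 34, LHR), (8100, JFK, IAD, 20, 22, DEN), (8100, JFK, IAD, 20, 28, SEA), (8100, JFK, IAD, 20, 34, MIA), (8100, JFK, IAD, 20, 40, BOS)}
Keep only column(s) code, dst: {(BOS, ATL), (BOS, IAD), (BOS, MIA), (BOS, SFO), (DEN, IAD), (LHR, DEN), (MIA, IAD), (ORD, ATL), (ORD, MIA), (ORD, SFO), (SEA, IAD)}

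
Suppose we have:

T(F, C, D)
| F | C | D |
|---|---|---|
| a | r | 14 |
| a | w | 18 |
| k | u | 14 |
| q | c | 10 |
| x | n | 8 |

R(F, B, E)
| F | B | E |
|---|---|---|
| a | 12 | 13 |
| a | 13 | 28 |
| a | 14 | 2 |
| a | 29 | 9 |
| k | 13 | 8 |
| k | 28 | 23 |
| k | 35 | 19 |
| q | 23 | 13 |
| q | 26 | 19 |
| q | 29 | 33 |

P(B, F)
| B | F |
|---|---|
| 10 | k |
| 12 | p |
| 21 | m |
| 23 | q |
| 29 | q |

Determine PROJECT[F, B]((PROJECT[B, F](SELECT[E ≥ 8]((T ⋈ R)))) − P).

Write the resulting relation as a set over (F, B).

{(a, 12), (a, 13), (a, 29), (k, 13), (k, 28), (k, 35), (q, 26)}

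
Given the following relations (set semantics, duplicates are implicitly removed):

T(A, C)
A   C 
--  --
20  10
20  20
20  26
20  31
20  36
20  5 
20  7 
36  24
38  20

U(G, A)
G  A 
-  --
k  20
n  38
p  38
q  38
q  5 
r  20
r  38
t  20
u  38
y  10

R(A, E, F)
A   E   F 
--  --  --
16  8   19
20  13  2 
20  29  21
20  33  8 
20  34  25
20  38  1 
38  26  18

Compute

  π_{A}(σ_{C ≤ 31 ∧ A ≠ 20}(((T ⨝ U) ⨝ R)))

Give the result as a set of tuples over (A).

Natural join on A: {(20, 10, k), (20, 10, r), (20, 10, t), (20, 20, k), (20, 20, r), (20, 20, t), (20, 26, k), (20, 26, r), (20, 26, t), (20, 31, k), (20, 31, r), (20, 31, t), (20, 36, k), (20, 36, r), (20, 36, t), (20, 5, k), (20, 5, r), (20, 5, t), (20, 7, k), (20, 7, r), (20, 7, t), (38, 20, n), (38, 20, p), (38, 20, q), (38, 20, r), (38, 20, u)}
Natural join on A: {(20, 10, k, 13, 2), (20, 10, k, 29, 21), (20, 10, k, 33, 8), (20, 10, k, 34, 25), (20, 10, k, 38, 1), (20, 10, r, 13, 2), (20, 10, r, 29, 21), (20, 10, r, 33, 8), (20, 10, r, 34, 25), (20, 10, r, 38, 1), (20, 10, t, 13, 2), (20, 10, t, 29, 21), (20, 10, t, 33, 8), (20, 10, t, 34, 25), (20, 10, t, 38, 1), (20, 20, k, 13, 2), (20, 20, k, 29, 21), (20, 20, k, 33, 8), (20, 20, k, 34, 25), (20, 20, k, 38, 1), (20, 20, r, 13, 2), (20, 20, r, 29, 21), (20, 20, r, 33, 8), (20, 20, r, 34, 25), (20, 20, r, 38, 1), (20, 20, t, 13, 2), (20, 20, t, 29, 21), (20, 20, t, 33, 8), (20, 20, t, 34, 25), (20, 20, t, 38, 1), (20, 26, k, 13, 2), (20, 26, k, 29, 21), (20, 26, k, 33, 8), (20, 26, k, 34, 25), (20, 26, k, 38, 1), (20, 26, r, 13, 2), (20, 26, r, 29, 21), (20, 26, r, 33, 8), (20, 26, r, 34, 25), (20, 26, r, 38, 1), (20, 26, t, 13, 2), (20, 26, t, 29, 21), (20, 26, t, 33, 8), (20, 26, t, 34, 25), (20, 26, t, 38, 1), (20, 31, k, 13, 2), (20, 31, k, 29, 21), (20, 31, k, 33, 8), (20, 31, k, 34, 25), (20, 31, k, 38, 1), (20, 31, r, 13, 2), (20, 31, r, 29, 21), (20, 31, r, 33, 8), (20, 31, r, 34, 25), (20, 31, r, 38, 1), (20, 31, t, 13, 2), (20, 31, t, 29, 21), (20, 31, t, 33, 8), (20, 31, t, 34, 25), (20, 31, t, 38, 1), (20, 36, k, 13, 2), (20, 36, k, 29, 21), (20, 36, k, 33, 8), (20, 36, k, 34, 25), (20, 36, k, 38, 1), (20, 36, r, 13, 2), (20, 36, r, 29, 21), (20, 36, r, 33, 8), (20, 36, r, 34, 25), (20, 36, r, 38, 1), (20, 36, t, 13, 2), (20, 36, t, 29, 21), (20, 36, t, 33, 8), (20, 36, t, 34, 25), (20, 36, t, 38, 1), (20, 5, k, 13, 2), (20, 5, k, 29, 21), (20, 5, k, 33, 8), (20, 5, k, 34, 25), (20, 5, k, 38, 1), (20, 5, r, 13, 2), (20, 5, r, 29, 21), (20, 5, r, 33, 8), (20, 5, r, 34, 25), (20, 5, r, 38, 1), (20, 5, t, 13, 2), (20, 5, t, 29, 21), (20, 5, t, 33, 8), (20, 5, t, 34, 25), (20, 5, t, 38, 1), (20, 7, k, 13, 2), (20, 7, k, 29, 21), (20, 7, k, 33, 8), (20, 7, k, 34, 25), (20, 7, k, 38, 1), (20, 7, r, 13, 2), (20, 7, r, 29, 21), (20, 7, r, 33, 8), (20, 7, r, 34, 25), (20, 7, r, 38, 1), (20, 7, t, 13, 2), (20, 7, t, 29, 21), (20, 7, t, 33, 8), (20, 7, t, 34, 25), (20, 7, t, 38, 1), (38, 20, n, 26, 18), (38, 20, p, 26, 18), (38, 20, q, 26, 18), (38, 20, r, 26, 18), (38, 20, u, 26, 18)}
Filtering on C ≤ 31 ∧ A ≠ 20 leaves {(38, 20, n, 26, 18), (38, 20, p, 26, 18), (38, 20, q, 26, 18), (38, 20, r, 26, 18), (38, 20, u, 26, 18)}.
π_{A} gives {38} (4 duplicate(s) eliminated).

{38}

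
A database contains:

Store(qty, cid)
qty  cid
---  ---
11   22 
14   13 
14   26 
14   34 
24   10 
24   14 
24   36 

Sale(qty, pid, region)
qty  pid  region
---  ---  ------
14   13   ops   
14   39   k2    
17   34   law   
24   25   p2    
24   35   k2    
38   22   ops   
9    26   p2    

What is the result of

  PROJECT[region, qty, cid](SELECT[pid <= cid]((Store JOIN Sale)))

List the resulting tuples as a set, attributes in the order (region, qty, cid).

{(k2, 24, 36), (ops, 14, 13), (ops, 14, 26), (ops, 14, 34), (p2, 24, 36)}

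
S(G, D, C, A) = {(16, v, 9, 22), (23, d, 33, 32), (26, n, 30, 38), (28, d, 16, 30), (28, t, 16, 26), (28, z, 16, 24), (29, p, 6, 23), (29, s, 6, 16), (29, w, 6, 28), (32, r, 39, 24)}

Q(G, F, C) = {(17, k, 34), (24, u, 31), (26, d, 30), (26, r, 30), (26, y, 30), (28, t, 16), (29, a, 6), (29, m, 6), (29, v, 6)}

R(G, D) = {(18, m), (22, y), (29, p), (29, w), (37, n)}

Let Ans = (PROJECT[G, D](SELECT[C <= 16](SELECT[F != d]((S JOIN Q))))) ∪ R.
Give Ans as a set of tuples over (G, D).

{(18, m), (22, y), (28, d), (28, t), (28, z), (29, p), (29, s), (29, w), (37, n)}

Joining S and Q on G, C yields {(26, n, 30, 38, d), (26, n, 30, 38, r), (26, n, 30, 38, y), (28, d, 16, 30, t), (28, t, 16, 26, t), (28, z, 16, 24, t), (29, p, 6, 23, a), (29, p, 6, 23, m), (29, p, 6, 23, v), (29, s, 6, 16, a), (29, s, 6, 16, m), (29, s, 6, 16, v), (29, w, 6, 28, a), (29, w, 6, 28, m), (29, w, 6, 28, v)}.
σ[F != d]: keep tuples satisfying F != d → {(26, n, 30, 38, r), (26, n, 30, 38, y), (28, d, 16, 30, t), (28, t, 16, 26, t), (28, z, 16, 24, t), (29, p, 6, 23, a), (29, p, 6, 23, m), (29, p, 6, 23, v), (29, s, 6, 16, a), (29, s, 6, 16, m), (29, s, 6, 16, v), (29, w, 6, 28, a), (29, w, 6, 28, m), (29, w, 6, 28, v)}
σ[C <= 16]: keep tuples satisfying C <= 16 → {(28, d, 16, 30, t), (28, t, 16, 26, t), (28, z, 16, 24, t), (29, p, 6, 23, a), (29, p, 6, 23, m), (29, p, 6, 23, v), (29, s, 6, 16, a), (29, s, 6, 16, m), (29, s, 6, 16, v), (29, w, 6, 28, a), (29, w, 6, 28, m), (29, w, 6, 28, v)}
Keep only column(s) G, D (6 duplicate(s) eliminated): {(28, d), (28, t), (28, z), (29, p), (29, s), (29, w)}
Set union of the two operands is {(18, m), (22, y), (28, d), (28, t), (28, z), (29, p), (29, s), (29, w), (37, n)}.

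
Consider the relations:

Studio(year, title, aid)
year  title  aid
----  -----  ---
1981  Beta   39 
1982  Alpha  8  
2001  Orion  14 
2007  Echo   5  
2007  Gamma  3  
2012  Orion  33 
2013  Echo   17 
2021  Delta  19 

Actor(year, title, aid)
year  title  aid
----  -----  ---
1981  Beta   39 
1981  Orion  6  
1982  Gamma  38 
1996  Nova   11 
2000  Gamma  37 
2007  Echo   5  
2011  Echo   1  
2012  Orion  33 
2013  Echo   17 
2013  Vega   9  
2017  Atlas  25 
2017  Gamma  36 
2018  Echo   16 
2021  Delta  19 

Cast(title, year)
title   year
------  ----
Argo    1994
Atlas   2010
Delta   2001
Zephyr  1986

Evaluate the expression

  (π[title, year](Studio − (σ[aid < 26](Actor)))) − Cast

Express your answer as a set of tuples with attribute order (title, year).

{(Alpha, 1982), (Beta, 1981), (Gamma, 2007), (Orion, 2001), (Orion, 2012)}

σ[aid < 26]: keep tuples satisfying aid < 26 → {(1981, Orion, 6), (1996, Nova, 11), (2007, Echo, 5), (2011, Echo, 1), (2013, Echo, 17), (2013, Vega, 9), (2017, Atlas, 25), (2018, Echo, 16), (2021, Delta, 19)}
Difference: {(1981, Beta, 39), (1982, Alpha, 8), (2001, Orion, 14), (2007, Echo, 5), (2007, Gamma, 3), (2012, Orion, 33), (2013, Echo, 17), (2021, Delta, 19)} with {(1981, Orion, 6), (1996, Nova, 11), (2007, Echo, 5), (2011, Echo, 1), (2013, Echo, 17), (2013, Vega, 9), (2017, Atlas, 25), (2018, Echo, 16), (2021, Delta, 19)} → {(1981, Beta, 39), (1982, Alpha, 8), (2001, Orion, 14), (2007, Gamma, 3), (2012, Orion, 33)}
Keep only column(s) title, year: {(Alpha, 1982), (Beta, 1981), (Gamma, 2007), (Orion, 2001), (Orion, 2012)}
Difference: {(Alpha, 1982), (Beta, 1981), (Gamma, 2007), (Orion, 2001), (Orion, 2012)} with {(Argo, 1994), (Atlas, 2010), (Delta, 2001), (Zephyr, 1986)} → {(Alpha, 1982), (Beta, 1981), (Gamma, 2007), (Orion, 2001), (Orion, 2012)}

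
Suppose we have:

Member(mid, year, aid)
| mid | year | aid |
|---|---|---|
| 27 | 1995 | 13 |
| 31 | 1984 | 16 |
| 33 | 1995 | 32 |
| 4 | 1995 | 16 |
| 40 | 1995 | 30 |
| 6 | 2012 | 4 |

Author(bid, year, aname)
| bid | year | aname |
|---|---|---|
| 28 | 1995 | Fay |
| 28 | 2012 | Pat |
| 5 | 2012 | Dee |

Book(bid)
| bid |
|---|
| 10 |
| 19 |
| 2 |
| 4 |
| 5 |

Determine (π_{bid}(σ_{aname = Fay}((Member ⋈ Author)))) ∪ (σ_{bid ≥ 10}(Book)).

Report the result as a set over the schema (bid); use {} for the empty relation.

{10, 19, 28}

Joining Member and Author on year yields {(27, 1995, 13, 28, Fay), (33, 1995, 32, 28, Fay), (4, 1995, 16, 28, Fay), (40, 1995, 30, 28, Fay), (6, 2012, 4, 28, Pat), (6, 2012, 4, 5, Dee)}.
Apply σ_{aname = Fay}; surviving tuples: {(27, 1995, 13, 28, Fay), (33, 1995, 32, 28, Fay), (4, 1995, 16, 28, Fay), (40, 1995, 30, 28, Fay)}
π[bid]: project onto (bid) (3 duplicate(s) eliminated) → {28}
Apply σ_{bid ≥ 10}; surviving tuples: {10, 19}
Set union of the two operands is {10, 19, 28}.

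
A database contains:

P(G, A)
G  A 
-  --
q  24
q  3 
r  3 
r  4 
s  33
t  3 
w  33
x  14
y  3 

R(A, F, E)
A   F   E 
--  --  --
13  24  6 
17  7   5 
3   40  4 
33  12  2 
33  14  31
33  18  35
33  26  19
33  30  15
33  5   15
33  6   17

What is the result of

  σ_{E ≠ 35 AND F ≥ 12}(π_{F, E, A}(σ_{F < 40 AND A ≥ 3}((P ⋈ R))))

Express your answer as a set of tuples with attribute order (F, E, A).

Natural join on A: {(q, 3, 40, 4), (r, 3, 40, 4), (s, 33, 12, 2), (s, 33, 14, 31), (s, 33, 18, 35), (s, 33, 26, 19), (s, 33, 30, 15), (s, 33, 5, 15), (s, 33, 6, 17), (t, 3, 40, 4), (w, 33, 12, 2), (w, 33, 14, 31), (w, 33, 18, 35), (w, 33, 26, 19), (w, 33, 30, 15), (w, 33, 5, 15), (w, 33, 6, 17), (y, 3, 40, 4)}
Apply σ_{F < 40 AND A ≥ 3}; surviving tuples: {(s, 33, 12, 2), (s, 33, 14, 31), (s, 33, 18, 35), (s, 33, 26, 19), (s, 33, 30, 15), (s, 33, 5, 15), (s, 33, 6, 17), (w, 33, 12, 2), (w, 33, 14, 31), (w, 33, 18, 35), (w, 33, 26, 19), (w, 33, 30, 15), (w, 33, 5, 15), (w, 33, 6, 17)}
π_{F, E, A} gives {(12, 2, 33), (14, 31, 33), (18, 35, 33), (26, 19, 33), (30, 15, 33), (5, 15, 33), (6, 17, 33)} (7 duplicate(s) eliminated).
Apply σ_{E ≠ 35 AND F ≥ 12}; surviving tuples: {(12, 2, 33), (14, 31, 33), (26, 19, 33), (30, 15, 33)}

{(12, 2, 33), (14, 31, 33), (26, 19, 33), (30, 15, 33)}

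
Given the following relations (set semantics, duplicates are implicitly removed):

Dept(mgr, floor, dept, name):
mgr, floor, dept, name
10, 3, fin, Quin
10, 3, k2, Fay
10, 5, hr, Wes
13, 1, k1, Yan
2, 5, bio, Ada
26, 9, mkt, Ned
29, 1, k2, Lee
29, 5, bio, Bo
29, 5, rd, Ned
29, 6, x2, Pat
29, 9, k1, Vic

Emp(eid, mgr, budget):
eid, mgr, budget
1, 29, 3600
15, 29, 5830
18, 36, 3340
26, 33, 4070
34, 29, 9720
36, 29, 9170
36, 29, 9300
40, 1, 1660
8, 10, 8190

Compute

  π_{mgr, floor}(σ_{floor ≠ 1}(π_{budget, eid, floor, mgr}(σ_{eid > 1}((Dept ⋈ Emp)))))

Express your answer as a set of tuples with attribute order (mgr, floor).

Dept ⋈ Emp (natural join on mgr): {(10, 3, fin, Quin, 8, 8190), (10, 3, k2, Fay, 8, 8190), (10, 5, hr, Wes, 8, 8190), (29, 1, k2, Lee, 1, 3600), (29, 1, k2, Lee, 15, 5830), (29, 1, k2, Lee, 34, 9720), (29, 1, k2, Lee, 36, 9170), (29, 1, k2, Lee, 36, 9300), (29, 5, bio, Bo, 1, 3600), (29, 5, bio, Bo, 15, 5830), (29, 5, bio, Bo, 34, 9720), (29, 5, bio, Bo, 36, 9170), (29, 5, bio, Bo, 36, 9300), (29, 5, rd, Ned, 1, 3600), (29, 5, rd, Ned, 15, 5830), (29, 5, rd, Ned, 34, 9720), (29, 5, rd, Ned, 36, 9170), (29, 5, rd, Ned, 36, 9300), (29, 6, x2, Pat, 1, 3600), (29, 6, x2, Pat, 15, 5830), (29, 6, x2, Pat, 34, 9720), (29, 6, x2, Pat, 36, 9170), (29, 6, x2, Pat, 36, 9300), (29, 9, k1, Vic, 1, 3600), (29, 9, k1, Vic, 15, 5830), (29, 9, k1, Vic, 34, 9720), (29, 9, k1, Vic, 36, 9170), (29, 9, k1, Vic, 36, 9300)}
σ[eid > 1]: keep tuples satisfying eid > 1 → {(10, 3, fin, Quin, 8, 8190), (10, 3, k2, Fay, 8, 8190), (10, 5, hr, Wes, 8, 8190), (29, 1, k2, Lee, 15, 5830), (29, 1, k2, Lee, 34, 9720), (29, 1, k2, Lee, 36, 9170), (29, 1, k2, Lee, 36, 9300), (29, 5, bio, Bo, 15, 5830), (29, 5, bio, Bo, 34, 9720), (29, 5, bio, Bo, 36, 9170), (29, 5, bio, Bo, 36, 9300), (29, 5, rd, Ned, 15, 5830), (29, 5, rd, Ned, 34, 9720), (29, 5, rd, Ned, 36, 9170), (29, 5, rd, Ned, 36, 9300), (29, 6, x2, Pat, 15, 5830), (29, 6, x2, Pat, 34, 9720), (29, 6, x2, Pat, 36, 9170), (29, 6, x2, Pat, 36, 9300), (29, 9, k1, Vic, 15, 5830), (29, 9, k1, Vic, 34, 9720), (29, 9, k1, Vic, 36, 9170), (29, 9, k1, Vic, 36, 9300)}
π_{budget, eid, floor, mgr} gives {(5830, 15, 1, 29), (5830, 15, 5, 29), (5830, 15, 6, 29), (5830, 15, 9, 29), (8190, 8, 3, 10), (8190, 8, 5, 10), (9170, 36, 1, 29), (9170, 36, 5, 29), (9170, 36, 6, 29), (9170, 36, 9, 29), (9300, 36, 1, 29), (9300, 36, 5, 29), (9300, 36, 6, 29), (9300, 36, 9, 29), (9720, 34, 1, 29), (9720, 34, 5, 29), (9720, 34, 6, 29), (9720, 34, 9, 29)} (5 duplicate(s) eliminated).
σ[floor ≠ 1]: keep tuples satisfying floor ≠ 1 → {(5830, 15, 5, 29), (5830, 15, 6, 29), (5830, 15, 9, 29), (8190, 8, 3, 10), (8190, 8, 5, 10), (9170, 36, 5, 29), (9170, 36, 6, 29), (9170, 36, 9, 29), (9300, 36, 5, 29), (9300, 36, 6, 29), (9300, 36, 9, 29), (9720, 34, 5, 29), (9720, 34, 6, 29), (9720, 34, 9, 29)}
π_{mgr, floor} gives {(10, 3), (10, 5), (29, 5), (29, 6), (29, 9)} (9 duplicate(s) eliminated).

{(10, 3), (10, 5), (29, 5), (29, 6), (29, 9)}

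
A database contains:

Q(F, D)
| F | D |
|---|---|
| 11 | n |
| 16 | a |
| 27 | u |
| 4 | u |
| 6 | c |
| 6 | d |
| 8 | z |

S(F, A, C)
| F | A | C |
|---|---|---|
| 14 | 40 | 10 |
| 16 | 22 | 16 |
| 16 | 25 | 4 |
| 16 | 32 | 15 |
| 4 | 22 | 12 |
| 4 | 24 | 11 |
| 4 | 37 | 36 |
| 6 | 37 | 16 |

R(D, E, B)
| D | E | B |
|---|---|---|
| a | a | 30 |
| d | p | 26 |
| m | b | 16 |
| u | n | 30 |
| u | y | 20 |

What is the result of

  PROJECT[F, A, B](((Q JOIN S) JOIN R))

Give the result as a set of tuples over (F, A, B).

{(16, 22, 30), (16, 25, 30), (16, 32, 30), (4, 22, 20), (4, 22, 30), (4, 24, 20), (4, 24, 30), (4, 37, 20), (4, 37, 30), (6, 37, 26)}

Joining Q and S on F yields {(16, a, 22, 16), (16, a, 25, 4), (16, a, 32, 15), (4, u, 22, 12), (4, u, 24, 11), (4, u, 37, 36), (6, c, 37, 16), (6, d, 37, 16)}.
Joining (Q JOIN S) and R on D yields {(16, a, 22, 16, a, 30), (16, a, 25, 4, a, 30), (16, a, 32, 15, a, 30), (4, u, 22, 12, n, 30), (4, u, 22, 12, y, 20), (4, u, 24, 11, n, 30), (4, u, 24, 11, y, 20), (4, u, 37, 36, n, 30), (4, u, 37, 36, y, 20), (6, d, 37, 16, p, 26)}.
Projecting to F, A, B: {(16, 22, 30), (16, 25, 30), (16, 32, 30), (4, 22, 20), (4, 22, 30), (4, 24, 20), (4, 24, 30), (4, 37, 20), (4, 37, 30), (6, 37, 26)}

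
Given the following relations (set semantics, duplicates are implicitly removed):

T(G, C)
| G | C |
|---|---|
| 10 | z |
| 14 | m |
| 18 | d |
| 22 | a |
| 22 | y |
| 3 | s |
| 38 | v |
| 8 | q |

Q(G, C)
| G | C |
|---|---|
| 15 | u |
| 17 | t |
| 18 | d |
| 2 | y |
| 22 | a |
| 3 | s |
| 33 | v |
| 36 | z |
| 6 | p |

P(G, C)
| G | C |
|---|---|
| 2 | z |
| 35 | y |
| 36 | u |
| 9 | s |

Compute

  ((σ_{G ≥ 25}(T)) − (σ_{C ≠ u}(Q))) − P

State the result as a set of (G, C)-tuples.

{(38, v)}

σ[G ≥ 25]: keep tuples satisfying G ≥ 25 → {(38, v)}
σ[C ≠ u]: keep tuples satisfying C ≠ u → {(17, t), (18, d), (2, y), (22, a), (3, s), (33, v), (36, z), (6, p)}
Taking the difference: {(38, v)}
Taking the difference: {(38, v)}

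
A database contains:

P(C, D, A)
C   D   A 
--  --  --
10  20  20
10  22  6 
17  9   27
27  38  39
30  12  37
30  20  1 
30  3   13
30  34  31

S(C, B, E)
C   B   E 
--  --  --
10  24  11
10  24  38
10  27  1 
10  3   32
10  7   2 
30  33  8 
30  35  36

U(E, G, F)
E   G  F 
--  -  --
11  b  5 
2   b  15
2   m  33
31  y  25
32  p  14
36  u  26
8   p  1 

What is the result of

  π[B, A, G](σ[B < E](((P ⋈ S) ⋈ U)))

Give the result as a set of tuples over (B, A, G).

Natural join on C: {(10, 20, 20, 24, 11), (10, 20, 20, 24, 38), (10, 20, 20, 27, 1), (10, 20, 20, 3, 32), (10, 20, 20, 7, 2), (10, 22, 6, 24, 11), (10, 22, 6, 24, 38), (10, 22, 6, 27, 1), (10, 22, 6, 3, 32), (10, 22, 6, 7, 2), (30, 12, 37, 33, 8), (30, 12, 37, 35, 36), (30, 20, 1, 33, 8), (30, 20, 1, 35, 36), (30, 3, 13, 33, 8), (30, 3, 13, 35, 36), (30, 34, 31, 33, 8), (30, 34, 31, 35, 36)}
Natural join on E: {(10, 20, 20, 24, 11, b, 5), (10, 20, 20, 3, 32, p, 14), (10, 20, 20, 7, 2, b, 15), (10, 20, 20, 7, 2, m, 33), (10, 22, 6, 24, 11, b, 5), (10, 22, 6, 3, 32, p, 14), (10, 22, 6, 7, 2, b, 15), (10, 22, 6, 7, 2, m, 33), (30, 12, 37, 33, 8, p, 1), (30, 12, 37, 35, 36, u, 26), (30, 20, 1, 33, 8, p, 1), (30, 20, 1, 35, 36, u, 26), (30, 3, 13, 33, 8, p, 1), (30, 3, 13, 35, 36, u, 26), (30, 34, 31, 33, 8, p, 1), (30, 34, 31, 35, 36, u, 26)}
σ[B < E]: keep tuples satisfying B < E → {(10, 20, 20, 3, 32, p, 14), (10, 22, 6, 3, 32, p, 14), (30, 12, 37, 35, 36, u, 26), (30, 20, 1, 35, 36, u, 26), (30, 3, 13, 35, 36, u, 26), (30, 34, 31, 35, 36, u, 26)}
π_{B, A, G} gives {(3, 20, p), (3, 6, p), (35, 1, u), (35, 13, u), (35, 31, u), (35, 37, u)}.

{(3, 20, p), (3, 6, p), (35, 1, u), (35, 13, u), (35, 31, u), (35, 37, u)}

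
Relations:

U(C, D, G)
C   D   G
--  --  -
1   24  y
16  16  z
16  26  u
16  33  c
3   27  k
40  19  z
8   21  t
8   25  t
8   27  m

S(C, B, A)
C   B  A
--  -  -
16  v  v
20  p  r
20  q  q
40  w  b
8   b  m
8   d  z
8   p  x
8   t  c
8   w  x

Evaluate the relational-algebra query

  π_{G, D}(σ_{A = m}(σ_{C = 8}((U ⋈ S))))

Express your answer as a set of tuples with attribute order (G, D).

{(m, 27), (t, 21), (t, 25)}

Joining U and S on C yields {(16, 16, z, v, v), (16, 26, u, v, v), (16, 33, c, v, v), (40, 19, z, w, b), (8, 21, t, b, m), (8, 21, t, d, z), (8, 21, t, p, x), (8, 21, t, t, c), (8, 21, t, w, x), (8, 25, t, b, m), (8, 25, t, d, z), (8, 25, t, p, x), (8, 25, t, t, c), (8, 25, t, w, x), (8, 27, m, b, m), (8, 27, m, d, z), (8, 27, m, p, x), (8, 27, m, t, c), (8, 27, m, w, x)}.
σ[C = 8]: keep tuples satisfying C = 8 → {(8, 21, t, b, m), (8, 21, t, d, z), (8, 21, t, p, x), (8, 21, t, t, c), (8, 21, t, w, x), (8, 25, t, b, m), (8, 25, t, d, z), (8, 25, t, p, x), (8, 25, t, t, c), (8, 25, t, w, x), (8, 27, m, b, m), (8, 27, m, d, z), (8, 27, m, p, x), (8, 27, m, t, c), (8, 27, m, w, x)}
σ[A = m]: keep tuples satisfying A = m → {(8, 21, t, b, m), (8, 25, t, b, m), (8, 27, m, b, m)}
Projecting to G, D: {(m, 27), (t, 21), (t, 25)}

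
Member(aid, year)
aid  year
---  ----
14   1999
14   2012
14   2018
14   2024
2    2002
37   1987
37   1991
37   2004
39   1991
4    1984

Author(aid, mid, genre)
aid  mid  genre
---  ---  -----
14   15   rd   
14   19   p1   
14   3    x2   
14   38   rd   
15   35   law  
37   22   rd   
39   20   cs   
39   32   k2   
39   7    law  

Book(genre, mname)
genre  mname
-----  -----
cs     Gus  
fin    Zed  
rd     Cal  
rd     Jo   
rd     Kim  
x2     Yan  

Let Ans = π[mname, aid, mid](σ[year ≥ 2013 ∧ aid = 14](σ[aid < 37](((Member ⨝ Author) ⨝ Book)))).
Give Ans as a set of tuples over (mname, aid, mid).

{(Cal, 14, 15), (Cal, 14, 38), (Jo, 14, 15), (Jo, 14, 38), (Kim, 14, 15), (Kim, 14, 38), (Yan, 14, 3)}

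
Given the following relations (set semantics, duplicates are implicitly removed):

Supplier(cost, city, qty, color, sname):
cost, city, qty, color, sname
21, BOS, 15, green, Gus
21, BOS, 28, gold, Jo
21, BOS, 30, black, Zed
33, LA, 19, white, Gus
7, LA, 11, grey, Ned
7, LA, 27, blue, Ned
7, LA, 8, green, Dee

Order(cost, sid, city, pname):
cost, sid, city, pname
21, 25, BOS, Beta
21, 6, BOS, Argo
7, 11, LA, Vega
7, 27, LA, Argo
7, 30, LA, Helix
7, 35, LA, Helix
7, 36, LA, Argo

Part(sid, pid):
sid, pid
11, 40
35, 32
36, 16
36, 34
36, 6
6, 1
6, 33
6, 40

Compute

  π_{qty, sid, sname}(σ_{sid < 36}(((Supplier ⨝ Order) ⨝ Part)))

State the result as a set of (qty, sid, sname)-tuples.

{(11, 11, Ned), (11, 35, Ned), (15, 6, Gus), (27, 11, Ned), (27, 35, Ned), (28, 6, Jo), (30, 6, Zed), (8, 11, Dee), (8, 35, Dee)}

Supplier ⋈ Order (natural join on cost, city): {(21, BOS, 15, green, Gus, 25, Beta), (21, BOS, 15, green, Gus, 6, Argo), (21, BOS, 28, gold, Jo, 25, Beta), (21, BOS, 28, gold, Jo, 6, Argo), (21, BOS, 30, black, Zed, 25, Beta), (21, BOS, 30, black, Zed, 6, Argo), (7, LA, 11, grey, Ned, 11, Vega), (7, LA, 11, grey, Ned, 27, Argo), (7, LA, 11, grey, Ned, 30, Helix), (7, LA, 11, grey, Ned, 35, Helix), (7, LA, 11, grey, Ned, 36, Argo), (7, LA, 27, blue, Ned, 11, Vega), (7, LA, 27, blue, Ned, 27, Argo), (7, LA, 27, blue, Ned, 30, Helix), (7, LA, 27, blue, Ned, 35, Helix), (7, LA, 27, blue, Ned, 36, Argo), (7, LA, 8, green, Dee, 11, Vega), (7, LA, 8, green, Dee, 27, Argo), (7, LA, 8, green, Dee, 30, Helix), (7, LA, 8, green, Dee, 35, Helix), (7, LA, 8, green, Dee, 36, Argo)}
(Supplier ⨝ Order) ⋈ Part (natural join on sid): {(21, BOS, 15, green, Gus, 6, Argo, 1), (21, BOS, 15, green, Gus, 6, Argo, 33), (21, BOS, 15, green, Gus, 6, Argo, 40), (21, BOS, 28, gold, Jo, 6, Argo, 1), (21, BOS, 28, gold, Jo, 6, Argo, 33), (21, BOS, 28, gold, Jo, 6, Argo, 40), (21, BOS, 30, black, Zed, 6, Argo, 1), (21, BOS, 30, black, Zed, 6, Argo, 33), (21, BOS, 30, black, Zed, 6, Argo, 40), (7, LA, 11, grey, Ned, 11, Vega, 40), (7, LA, 11, grey, Ned, 35, Helix, 32), (7, LA, 11, grey, Ned, 36, Argo, 16), (7, LA, 11, grey, Ned, 36, Argo, 34), (7, LA, 11, grey, Ned, 36, Argo, 6), (7, LA, 27, blue, Ned, 11, Vega, 40), (7, LA, 27, blue, Ned, 35, Helix, 32), (7, LA, 27, blue, Ned, 36, Argo, 16), (7, LA, 27, blue, Ned, 36, Argo, 34), (7, LA, 27, blue, Ned, 36, Argo, 6), (7, LA, 8, green, Dee, 11, Vega, 40), (7, LA, 8, green, Dee, 35, Helix, 32), (7, LA, 8, green, Dee, 36, Argo, 16), (7, LA, 8, green, Dee, 36, Argo, 34), (7, LA, 8, green, Dee, 36, Argo, 6)}
Selection sid < 36: {(21, BOS, 15, green, Gus, 6, Argo, 1), (21, BOS, 15, green, Gus, 6, Argo, 33), (21, BOS, 15, green, Gus, 6, Argo, 40), (21, BOS, 28, gold, Jo, 6, Argo, 1), (21, BOS, 28, gold, Jo, 6, Argo, 33), (21, BOS, 28, gold, Jo, 6, Argo, 40), (21, BOS, 30, black, Zed, 6, Argo, 1), (21, BOS, 30, black, Zed, 6, Argo, 33), (21, BOS, 30, black, Zed, 6, Argo, 40), (7, LA, 11, grey, Ned, 11, Vega, 40), (7, LA, 11, grey, Ned, 35, Helix, 32), (7, LA, 27, blue, Ned, 11, Vega, 40), (7, LA, 27, blue, Ned, 35, Helix, 32), (7, LA, 8, green, Dee, 11, Vega, 40), (7, LA, 8, green, Dee, 35, Helix, 32)}
Keep only column(s) qty, sid, sname (6 duplicate(s) eliminated): {(11, 11, Ned), (11, 35, Ned), (15, 6, Gus), (27, 11, Ned), (27, 35, Ned), (28, 6, Jo), (30, 6, Zed), (8, 11, Dee), (8, 35, Dee)}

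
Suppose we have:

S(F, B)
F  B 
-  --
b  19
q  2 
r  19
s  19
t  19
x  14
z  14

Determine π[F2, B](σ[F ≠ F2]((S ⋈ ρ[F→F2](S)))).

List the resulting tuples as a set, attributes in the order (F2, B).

ρ[F→F2]: schema becomes (F2, B); tuples unchanged.
Joining S and ρ[F→F2](S) on B yields {(b, 19, b), (b, 19, r), (b, 19, s), (b, 19, t), (q, 2, q), (r, 19, b), (r, 19, r), (r, 19, s), (r, 19, t), (s, 19, b), (s, 19, r), (s, 19, s), (s, 19, t), (t, 19, b), (t, 19, r), (t, 19, s), (t, 19, t), (x, 14, x), (x, 14, z), (z, 14, x), (z, 14, z)}.
Selection F ≠ F2: {(b, 19, r), (b, 19, s), (b, 19, t), (r, 19, b), (r, 19, s), (r, 19, t), (s, 19, b), (s, 19, r), (s, 19, t), (t, 19, b), (t, 19, r), (t, 19, s), (x, 14, z), (z, 14, x)}
π_{F2, B} gives {(b, 19), (r, 19), (s, 19), (t, 19), (x, 14), (z, 14)} (8 duplicate(s) eliminated).

{(b, 19), (r, 19), (s, 19), (t, 19), (x, 14), (z, 14)}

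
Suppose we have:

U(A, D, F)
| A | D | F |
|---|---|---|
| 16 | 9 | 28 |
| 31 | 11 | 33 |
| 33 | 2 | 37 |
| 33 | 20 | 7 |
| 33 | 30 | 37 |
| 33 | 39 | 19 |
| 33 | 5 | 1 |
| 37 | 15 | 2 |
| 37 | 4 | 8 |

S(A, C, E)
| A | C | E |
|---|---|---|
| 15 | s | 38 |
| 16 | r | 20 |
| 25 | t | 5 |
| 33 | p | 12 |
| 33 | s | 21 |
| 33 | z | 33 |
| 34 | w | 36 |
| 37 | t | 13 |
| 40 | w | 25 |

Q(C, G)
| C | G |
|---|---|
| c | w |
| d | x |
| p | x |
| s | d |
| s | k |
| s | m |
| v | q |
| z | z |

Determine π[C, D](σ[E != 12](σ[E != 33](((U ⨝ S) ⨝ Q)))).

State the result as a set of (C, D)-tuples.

U ⋈ S (natural join on A): {(16, 9, 28, r, 20), (33, 2, 37, p, 12), (33, 2, 37, s, 21), (33, 2, 37, z, 33), (33, 20, 7, p, 12), (33, 20, 7, s, 21), (33, 20, 7, z, 33), (33, 30, 37, p, 12), (33, 30, 37, s, 21), (33, 30, 37, z, 33), (33, 39, 19, p, 12), (33, 39, 19, s, 21), (33, 39, 19, z, 33), (33, 5, 1, p, 12), (33, 5, 1, s, 21), (33, 5, 1, z, 33), (37, 15, 2, t, 13), (37, 4, 8, t, 13)}
(U ⨝ S) ⋈ Q (natural join on C): {(33, 2, 37, p, 12, x), (33, 2, 37, s, 21, d), (33, 2, 37, s, 21, k), (33, 2, 37, s, 21, m), (33, 2, 37, z, 33, z), (33, 20, 7, p, 12, x), (33, 20, 7, s, 21, d), (33, 20, 7, s, 21, k), (33, 20, 7, s, 21, m), (33, 20, 7, z, 33, z), (33, 30, 37, p, 12, x), (33, 30, 37, s, 21, d), (33, 30, 37, s, 21, k), (33, 30, 37, s, 21, m), (33, 30, 37, z, 33, z), (33, 39, 19, p, 12, x), (33, 39, 19, s, 21, d), (33, 39, 19, s, 21, k), (33, 39, 19, s, 21, m), (33, 39, 19, z, 33, z), (33, 5, 1, p, 12, x), (33, 5, 1, s, 21, d), (33, 5, 1, s, 21, k), (33, 5, 1, s, 21, m), (33, 5, 1, z, 33, z)}
σ[E != 33]: keep tuples satisfying E != 33 → {(33, 2, 37, p, 12, x), (33, 2, 37, s, 21, d), (33, 2, 37, s, 21, k), (33, 2, 37, s, 21, m), (33, 20, 7, p, 12, x), (33, 20, 7, s, 21, d), (33, 20, 7, s, 21, k), (33, 20, 7, s, 21, m), (33, 30, 37, p, 12, x), (33, 30, 37, s, 21, d), (33, 30, 37, s, 21, k), (33, 30, 37, s, 21, m), (33, 39, 19, p, 12, x), (33, 39, 19, s, 21, d), (33, 39, 19, s, 21, k), (33, 39, 19, s, 21, m), (33, 5, 1, p, 12, x), (33, 5, 1, s, 21, d), (33, 5, 1, s, 21, k), (33, 5, 1, s, 21, m)}
σ[E != 12]: keep tuples satisfying E != 12 → {(33, 2, 37, s, 21, d), (33, 2, 37, s, 21, k), (33, 2, 37, s, 21, m), (33, 20, 7, s, 21, d), (33, 20, 7, s, 21, k), (33, 20, 7, s, 21, m), (33, 30, 37, s, 21, d), (33, 30, 37, s, 21, k), (33, 30, 37, s, 21, m), (33, 39, 19, s, 21, d), (33, 39, 19, s, 21, k), (33, 39, 19, s, 21, m), (33, 5, 1, s, 21, d), (33, 5, 1, s, 21, k), (33, 5, 1, s, 21, m)}
Keep only column(s) C, D (10 duplicate(s) eliminated): {(s, 2), (s, 20), (s, 30), (s, 39), (s, 5)}

{(s, 2), (s, 20), (s, 30), (s, 39), (s, 5)}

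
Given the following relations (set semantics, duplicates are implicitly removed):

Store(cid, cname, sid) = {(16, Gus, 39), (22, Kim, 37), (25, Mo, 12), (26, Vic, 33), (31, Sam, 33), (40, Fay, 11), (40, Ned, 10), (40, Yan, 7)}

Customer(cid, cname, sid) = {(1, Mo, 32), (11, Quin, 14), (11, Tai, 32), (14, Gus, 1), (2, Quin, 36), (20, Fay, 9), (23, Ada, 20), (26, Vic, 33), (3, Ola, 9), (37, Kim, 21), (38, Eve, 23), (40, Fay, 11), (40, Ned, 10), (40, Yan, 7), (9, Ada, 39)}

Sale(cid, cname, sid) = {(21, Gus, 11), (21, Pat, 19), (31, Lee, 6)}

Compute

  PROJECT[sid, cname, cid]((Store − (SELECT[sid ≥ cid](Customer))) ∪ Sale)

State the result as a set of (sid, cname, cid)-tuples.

{(10, Ned, 40), (11, Fay, 40), (11, Gus, 21), (12, Mo, 25), (19, Pat, 21), (33, Sam, 31), (37, Kim, 22), (39, Gus, 16), (6, Lee, 31), (7, Yan, 40)}

Filtering on sid ≥ cid leaves {(1, Mo, 32), (11, Quin, 14), (11, Tai, 32), (2, Quin, 36), (26, Vic, 33), (3, Ola, 9), (9, Ada, 39)}.
Taking the difference: {(16, Gus, 39), (22, Kim, 37), (25, Mo, 12), (31, Sam, 33), (40, Fay, 11), (40, Ned, 10), (40, Yan, 7)}
Taking the union: {(16, Gus, 39), (21, Gus, 11), (21, Pat, 19), (22, Kim, 37), (25, Mo, 12), (31, Lee, 6), (31, Sam, 33), (40, Fay, 11), (40, Ned, 10), (40, Yan, 7)}
π_{sid, cname, cid} gives {(10, Ned, 40), (11, Fay, 40), (11, Gus, 21), (12, Mo, 25), (19, Pat, 21), (33, Sam, 31), (37, Kim, 22), (39, Gus, 16), (6, Lee, 31), (7, Yan, 40)}.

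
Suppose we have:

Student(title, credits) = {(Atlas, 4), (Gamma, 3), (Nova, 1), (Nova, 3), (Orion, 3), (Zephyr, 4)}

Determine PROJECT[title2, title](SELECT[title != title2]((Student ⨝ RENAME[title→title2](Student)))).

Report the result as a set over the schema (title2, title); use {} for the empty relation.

ρ[title→title2]: schema becomes (title2, credits); tuples unchanged.
Student ⋈ RENAME[title→title2](Student) (natural join on credits): {(Atlas, 4, Atlas), (Atlas, 4, Zephyr), (Gamma, 3, Gamma), (Gamma, 3, Nova), (Gamma, 3, Orion), (Nova, 1, Nova), (Nova, 3, Gamma), (Nova, 3, Nova), (Nova, 3, Orion), (Orion, 3, Gamma), (Orion, 3, Nova), (Orion, 3, Orion), (Zephyr, 4, Atlas), (Zephyr, 4, Zephyr)}
Filtering on title != title2 leaves {(Atlas, 4, Zephyr), (Gamma, 3, Nova), (Gamma, 3, Orion), (Nova, 3, Gamma), (Nova, 3, Orion), (Orion, 3, Gamma), (Orion, 3, Nova), (Zephyr, 4, Atlas)}.
Keep only column(s) title2, title: {(Atlas, Zephyr), (Gamma, Nova), (Gamma, Orion), (Nova, Gamma), (Nova, Orion), (Orion, Gamma), (Orion, Nova), (Zephyr, Atlas)}

{(Atlas, Zephyr), (Gamma, Nova), (Gamma, Orion), (Nova, Gamma), (Nova, Orion), (Orion, Gamma), (Orion, Nova), (Zephyr, Atlas)}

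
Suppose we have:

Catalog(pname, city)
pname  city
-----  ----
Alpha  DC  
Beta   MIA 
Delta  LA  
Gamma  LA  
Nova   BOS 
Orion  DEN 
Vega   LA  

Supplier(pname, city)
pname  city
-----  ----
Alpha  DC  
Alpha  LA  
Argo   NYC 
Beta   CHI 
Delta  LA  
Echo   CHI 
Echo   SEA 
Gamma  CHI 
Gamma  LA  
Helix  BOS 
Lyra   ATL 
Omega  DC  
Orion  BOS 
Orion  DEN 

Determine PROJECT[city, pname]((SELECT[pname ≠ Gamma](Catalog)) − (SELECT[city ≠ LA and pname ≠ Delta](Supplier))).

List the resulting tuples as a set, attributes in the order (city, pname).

{(BOS, Nova), (LA, Delta), (LA, Vega), (MIA, Beta)}

σ[pname ≠ Gamma]: keep tuples satisfying pname ≠ Gamma → {(Alpha, DC), (Beta, MIA), (Delta, LA), (Nova, BOS), (Orion, DEN), (Vega, LA)}
σ[city ≠ LA and pname ≠ Delta]: keep tuples satisfying city ≠ LA and pname ≠ Delta → {(Alpha, DC), (Argo, NYC), (Beta, CHI), (Echo, CHI), (Echo, SEA), (Gamma, CHI), (Helix, BOS), (Lyra, ATL), (Omega, DC), (Orion, BOS), (Orion, DEN)}
Difference: {(Alpha, DC), (Beta, MIA), (Delta, LA), (Nova, BOS), (Orion, DEN), (Vega, LA)} with {(Alpha, DC), (Argo, NYC), (Beta, CHI), (Echo, CHI), (Echo, SEA), (Gamma, CHI), (Helix, BOS), (Lyra, ATL), (Omega, DC), (Orion, BOS), (Orion, DEN)} → {(Beta, MIA), (Delta, LA), (Nova, BOS), (Vega, LA)}
Projecting to city, pname: {(BOS, Nova), (LA, Delta), (LA, Vega), (MIA, Beta)}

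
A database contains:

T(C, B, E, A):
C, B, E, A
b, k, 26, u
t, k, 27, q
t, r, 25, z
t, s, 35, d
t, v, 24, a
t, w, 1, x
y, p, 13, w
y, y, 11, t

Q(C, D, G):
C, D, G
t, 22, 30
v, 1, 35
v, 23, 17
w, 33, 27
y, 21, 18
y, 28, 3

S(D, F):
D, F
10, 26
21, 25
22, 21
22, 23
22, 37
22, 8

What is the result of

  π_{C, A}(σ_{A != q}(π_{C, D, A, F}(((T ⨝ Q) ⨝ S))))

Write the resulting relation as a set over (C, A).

T ⋈ Q (natural join on C): {(t, k, 27, q, 22, 30), (t, r, 25, z, 22, 30), (t, s, 35, d, 22, 30), (t, v, 24, a, 22, 30), (t, w, 1, x, 22, 30), (y, p, 13, w, 21, 18), (y, p, 13, w, 28, 3), (y, y, 11, t, 21, 18), (y, y, 11, t, 28, 3)}
(T ⨝ Q) ⋈ S (natural join on D): {(t, k, 27, q, 22, 30, 21), (t, k, 27, q, 22, 30, 23), (t, k, 27, q, 22, 30, 37), (t, k, 27, q, 22, 30, 8), (t, r, 25, z, 22, 30, 21), (t, r, 25, z, 22, 30, 23), (t, r, 25, z, 22, 30, 37), (t, r, 25, z, 22, 30, 8), (t, s, 35, d, 22, 30, 21), (t, s, 35, d, 22, 30, 23), (t, s, 35, d, 22, 30, 37), (t, s, 35, d, 22, 30, 8), (t, v, 24, a, 22, 30, 21), (t, v, 24, a, 22, 30, 23), (t, v, 24, a, 22, 30, 37), (t, v, 24, a, 22, 30, 8), (t, w, 1, x, 22, 30, 21), (t, w, 1, x, 22, 30, 23), (t, w, 1, x, 22, 30, 37), (t, w, 1, x, 22, 30, 8), (y, p, 13, w, 21, 18, 25), (y, y, 11, t, 21, 18, 25)}
π_{C, D, A, F} gives {(t, 22, a, 21), (t, 22, a, 23), (t, 22, a, 37), (t, 22, a, 8), (t, 22, d, 21), (t, 22, d, 23), (t, 22, d, 37), (t, 22, d, 8), (t, 22, q, 21), (t, 22, q, 23), (t, 22, q, 37), (t, 22, q, 8), (t, 22, x, 21), (t, 22, x, 23), (t, 22, x, 37), (t, 22, x, 8), (t, 22, z, 21), (t, 22, z, 23), (t, 22, z, 37), (t, 22, z, 8), (y, 21, t, 25), (y, 21, w, 25)}.
Selection A != q: {(t, 22, a, 21), (t, 22, a, 23), (t, 22, a, 37), (t, 22, a, 8), (t, 22, d, 21), (t, 22, d, 23), (t, 22, d, 37), (t, 22, d, 8), (t, 22, x, 21), (t, 22, x, 23), (t, 22, x, 37), (t, 22, x, 8), (t, 22, z, 21), (t, 22, z, 23), (t, 22, z, 37), (t, 22, z, 8), (y, 21, t, 25), (y, 21, w, 25)}
π_{C, A} gives {(t, a), (t, d), (t, x), (t, z), (y, t), (y, w)} (12 duplicate(s) eliminated).

{(t, a), (t, d), (t, x), (t, z), (y, t), (y, w)}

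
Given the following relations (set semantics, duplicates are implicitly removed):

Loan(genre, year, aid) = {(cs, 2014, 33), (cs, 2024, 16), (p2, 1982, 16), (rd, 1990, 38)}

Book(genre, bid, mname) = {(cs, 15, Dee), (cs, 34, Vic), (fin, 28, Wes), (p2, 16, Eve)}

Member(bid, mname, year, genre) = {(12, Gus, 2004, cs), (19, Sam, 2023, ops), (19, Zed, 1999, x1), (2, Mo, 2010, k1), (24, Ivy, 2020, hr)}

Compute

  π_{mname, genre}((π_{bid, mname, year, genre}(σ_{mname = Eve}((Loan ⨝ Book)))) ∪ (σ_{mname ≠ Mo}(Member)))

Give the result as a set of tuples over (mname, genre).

{(Eve, p2), (Gus, cs), (Ivy, hr), (Sam, ops), (Zed, x1)}

Joining Loan and Book on genre yields {(cs, 2014, 33, 15, Dee), (cs, 2014, 33, 34, Vic), (cs, 2024, 16, 15, Dee), (cs, 2024, 16, 34, Vic), (p2, 1982, 16, 16, Eve)}.
σ[mname = Eve]: keep tuples satisfying mname = Eve → {(p2, 1982, 16, 16, Eve)}
Projecting to bid, mname, year, genre: {(16, Eve, 1982, p2)}
σ[mname ≠ Mo]: keep tuples satisfying mname ≠ Mo → {(12, Gus, 2004, cs), (19, Sam, 2023, ops), (19, Zed, 1999, x1), (24, Ivy, 2020, hr)}
Set union of the two operands is {(12, Gus, 2004, cs), (16, Eve, 1982, p2), (19, Sam, 2023, ops), (19, Zed, 1999, x1), (24, Ivy, 2020, hr)}.
Projecting to mname, genre: {(Eve, p2), (Gus, cs), (Ivy, hr), (Sam, ops), (Zed, x1)}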